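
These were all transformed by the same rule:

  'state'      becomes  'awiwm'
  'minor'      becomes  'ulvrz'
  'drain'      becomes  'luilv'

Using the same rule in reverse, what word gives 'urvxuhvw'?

monument

Shifts by position in state: pos 0: s→a (+8), pos 1: t→w (+3), pos 2: a→i (+8), pos 3: t→w (+3) — repeating every 2. It's a Vigenère-style cipher with numeric key [8,3]: position i shifts by key[i mod 2].
Undoing it on urvxuhvw: u−8=m, r−3=o, v−8=n, x−3=u, u−8=m, h−3=e, v−8=n, w−3=t.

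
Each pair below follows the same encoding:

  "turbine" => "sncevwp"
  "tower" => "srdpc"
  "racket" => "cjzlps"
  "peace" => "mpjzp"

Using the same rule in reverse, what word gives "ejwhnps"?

t(19)→s(18) and u(20)→n(13) fit y≡21x+9 (mod 26); the inverse of 21 mod 26 is 5. Each letter's alphabet position (a=0..z=25) is mapped through 21·x+9 mod 26 — an affine cipher.
Undoing it on ejwhnps: e(4)→5·(4−9)≡1=b; j(9)→5·(9−9)≡0=a; w(22)→5·(22−9)≡13=n; h(7)→5·(7−9)≡16=q; n(13)→5·(13−9)≡20=u; p(15)→5·(15−9)≡4=e; s(18)→5·(18−9)≡19=t (all mod 26).

banquet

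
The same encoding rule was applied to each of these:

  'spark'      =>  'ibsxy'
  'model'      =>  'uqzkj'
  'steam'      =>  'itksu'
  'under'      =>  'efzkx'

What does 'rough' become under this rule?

xqegr

s(18)→i(8) and p(15)→b(1) fit y≡11x+18 (mod 26); the inverse of 11 mod 26 is 19. This is an affine cipher: with a=0,…,z=25, each position x becomes (11x+18) mod 26.
On rough: r(17)→11·17+18≡23=x; o(14)→11·14+18≡16=q; u(20)→11·20+18≡4=e; g(6)→11·6+18≡6=g; h(7)→11·7+18≡17=r (all mod 26).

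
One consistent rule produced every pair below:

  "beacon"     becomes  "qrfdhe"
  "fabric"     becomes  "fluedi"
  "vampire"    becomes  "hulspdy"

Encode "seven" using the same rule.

qhyhv

The output letters match the input read backwards, each shifted +3: beacon reversed is nocaeb. Two steps: reverse the string, then apply a Caesar shift of +3.
On seven: reverse → neves; then shift: n+3=q, e+3=h, v+3=y, e+3=h, s+3=v.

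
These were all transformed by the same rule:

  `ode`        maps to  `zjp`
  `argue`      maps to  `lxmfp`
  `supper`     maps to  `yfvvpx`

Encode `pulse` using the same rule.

The shift depends on letter class: consonant d→j is +6, but vowel o→z is +11. Vowels shift forward by 11 and consonants shift forward by 6.
On pulse: p(cons)+6=v, u(vowel)+11=f, l(cons)+6=r, s(cons)+6=y, e(vowel)+11=p.

vfryp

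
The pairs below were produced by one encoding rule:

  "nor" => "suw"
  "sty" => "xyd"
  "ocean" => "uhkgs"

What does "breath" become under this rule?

The rule splits by letter class: vowels +6, consonants +5.
Applying it to breath: b(cons)+5=g, r(cons)+5=w, e(vowel)+6=k, a(vowel)+6=g, t(cons)+5=y, h(cons)+5=m.

gwkgym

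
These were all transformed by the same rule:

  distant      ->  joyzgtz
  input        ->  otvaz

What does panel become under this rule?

Compare letters: d→j is +6, i→o is +6, s→y is +6 — a constant shift. Each letter is shifted forward by 6 in the alphabet (a Caesar shift of +6).
For panel: p+6=v, a+6=g, n+6=t, e+6=k, l+6=r.

vgtkr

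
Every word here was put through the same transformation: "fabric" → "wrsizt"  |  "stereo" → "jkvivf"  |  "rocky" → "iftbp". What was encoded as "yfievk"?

hornet

Compare letters: f→w is +17, a→r is +17, b→s is +17 — a constant shift. Each letter is shifted forward by 17 in the alphabet (a Caesar shift of +17).
Decoding yfievk: y−17=h, f−17=o, i−17=r, e−17=n, v−17=e, k−17=t.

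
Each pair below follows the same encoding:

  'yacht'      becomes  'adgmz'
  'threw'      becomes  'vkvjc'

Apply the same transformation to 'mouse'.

In yacht: y→a is +2, a→d is +3, c→g is +4, h→m is +5 — the shift increases by 1 each position. Letter i (0-indexed) is shifted by i+2, so successive shifts are 2, 3, 4, ….
Applying it to mouse: m+2=o, o+3=r, u+4=y, s+5=x, e+6=k.

oryxk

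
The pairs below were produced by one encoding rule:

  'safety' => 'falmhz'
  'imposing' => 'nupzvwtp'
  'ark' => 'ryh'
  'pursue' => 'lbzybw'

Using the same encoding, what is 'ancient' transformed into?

The output letters match the input read backwards, each shifted +7: safety reversed is ytefas. The word is reversed, then every letter is shifted forward by 7.
Applying it to ancient: reverse → tneicna; then shift: t+7=a, n+7=u, e+7=l, i+7=p, c+7=j, n+7=u, a+7=h.

aulpjuh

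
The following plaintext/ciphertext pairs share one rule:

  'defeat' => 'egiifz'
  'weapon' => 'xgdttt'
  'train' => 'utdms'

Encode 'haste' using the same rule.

icvxj

In defeat: d→e is +1, e→g is +2, f→i is +3, e→i is +4 — the shift increases by 1 each position. The shift increases by 1 at each position, starting from +1: 1, 2, 3, ….
On haste: h+1=i, a+2=c, s+3=v, t+4=x, e+5=j.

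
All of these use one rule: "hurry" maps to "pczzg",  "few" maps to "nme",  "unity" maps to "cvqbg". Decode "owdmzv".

It's a constant shift of +8 (ROT8).
Undoing it on owdmzv: o−8=g, w−8=o, d−8=v, m−8=e, z−8=r, v−8=n.

govern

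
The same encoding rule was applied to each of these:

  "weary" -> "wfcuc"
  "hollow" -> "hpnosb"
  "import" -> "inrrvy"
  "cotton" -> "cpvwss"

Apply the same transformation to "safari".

In weary: w→w is +0, e→f is +1, a→c is +2, r→u is +3 — the shift increases by 1 each position. Letter i (0-indexed) is shifted by i+0, so successive shifts are 0, 1, 2, ….
On safari: s+0=s, a+1=b, f+2=h, a+3=d, r+4=v, i+5=n.

sbhdvn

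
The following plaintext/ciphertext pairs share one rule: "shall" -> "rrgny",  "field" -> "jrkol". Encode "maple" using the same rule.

krvgs

The output letters match the input read backwards, each shifted +6: shall reversed is llahs. Read the word backwards and shift each letter +6.
For maple: reverse → elpam; then shift: e+6=k, l+6=r, p+6=v, a+6=g, m+6=s.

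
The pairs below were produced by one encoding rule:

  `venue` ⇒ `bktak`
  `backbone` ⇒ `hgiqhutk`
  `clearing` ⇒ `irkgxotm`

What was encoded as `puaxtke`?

Compare letters: v→b is +6, e→k is +6, n→t is +6 — a constant shift. This is a Caesar cipher with shift 6.
Decoding puaxtke: p−6=j, u−6=o, a−6=u, x−6=r, t−6=n, k−6=e, e−6=y.

journey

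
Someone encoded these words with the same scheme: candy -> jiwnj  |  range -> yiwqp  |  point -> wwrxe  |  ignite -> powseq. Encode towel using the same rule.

awfow

In candy: c→j is +7, a→i is +8, n→w is +9, d→n is +10 — the shift increases by 1 each position. Letter i (0-indexed) is shifted by i+7, so successive shifts are 7, 8, 9, ….
Applying it to towel: t+7=a, o+8=w, w+9=f, e+10=o, l+11=w.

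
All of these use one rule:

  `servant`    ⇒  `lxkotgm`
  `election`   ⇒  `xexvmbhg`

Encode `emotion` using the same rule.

xfhmbhg

Compare letters: s→l is +19, e→x is +19, r→k is +19 — a constant shift. Every letter moves 19 places later in the alphabet, wrapping around z→a.
On emotion: e+19=x, m+19=f, o+19=h, t+19=m, i+19=b, o+19=h, n+19=g.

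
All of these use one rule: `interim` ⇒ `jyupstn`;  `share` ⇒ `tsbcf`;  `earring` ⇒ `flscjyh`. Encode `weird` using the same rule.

Shifts by position in interim: pos 0: i→j (+1), pos 1: n→y (+11), pos 2: t→u (+1), pos 3: e→p (+11) — repeating every 2. A repeating key of period 2 is used — shifts +1, +11 over and over.
On weird: w+1=x, e+11=p, i+1=j, r+11=c, d+1=e.

xpjce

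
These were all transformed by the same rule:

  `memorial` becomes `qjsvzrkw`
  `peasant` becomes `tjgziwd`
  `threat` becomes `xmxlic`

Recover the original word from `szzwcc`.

The shift increases by 1 at each position, starting from +4: 4, 5, 6, ….
Reversing it on szzwcc: s−4=o, z−5=u, z−6=t, w−7=p, c−8=u, c−9=t.

output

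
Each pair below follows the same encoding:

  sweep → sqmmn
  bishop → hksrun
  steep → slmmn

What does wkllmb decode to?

Each letter's alphabet position (a=0..z=25) is mapped through 19·x+14 mod 26 — an affine cipher.
Decoding wkllmb: w(22)→11·(22−14)≡10=k; k(10)→11·(10−14)≡8=i; l(11)→11·(11−14)≡19=t; l(11)→11·(11−14)≡19=t; m(12)→11·(12−14)≡4=e; b(1)→11·(1−14)≡13=n (all mod 26).

kitten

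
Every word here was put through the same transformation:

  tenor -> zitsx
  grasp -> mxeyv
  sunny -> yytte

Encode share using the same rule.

The shift depends on letter class: consonant t→z is +6, but vowel e→i is +4. The rule splits by letter class: vowels +4, consonants +6.
On share: s(cons)+6=y, h(cons)+6=n, a(vowel)+4=e, r(cons)+6=x, e(vowel)+4=i.

ynexi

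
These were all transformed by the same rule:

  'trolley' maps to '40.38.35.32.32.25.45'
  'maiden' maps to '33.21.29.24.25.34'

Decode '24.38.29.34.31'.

drink

The number is (letter's place in the alphabet, a=1) + 20.
Decoding 24.38.29.34.31: 24→(24−20)÷1=4=d, 38→(38−20)÷1=18=r, 29→(29−20)÷1=9=i, 34→(34−20)÷1=14=n, 31→(31−20)÷1=11=k.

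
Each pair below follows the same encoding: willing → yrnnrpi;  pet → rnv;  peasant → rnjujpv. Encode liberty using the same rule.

The shift depends on letter class: consonant w→y is +2, but vowel i→r is +9. Vowels shift forward by 9 and consonants shift forward by 2.
On liberty: l(cons)+2=n, i(vowel)+9=r, b(cons)+2=d, e(vowel)+9=n, r(cons)+2=t, t(cons)+2=v, y(cons)+2=a.

nrdntva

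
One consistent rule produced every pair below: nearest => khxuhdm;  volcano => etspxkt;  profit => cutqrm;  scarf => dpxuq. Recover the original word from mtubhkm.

n(13)→k(10) and e(4)→h(7) fit y≡9x+23 (mod 26); the inverse of 9 mod 26 is 3. Treating letters as 0–25, the rule is x ↦ 9x + 23 (mod 26).
Reversing it on mtubhkm: m(12)→3·(12−23)≡19=t; t(19)→3·(19−23)≡14=o; u(20)→3·(20−23)≡17=r; b(1)→3·(1−23)≡12=m; h(7)→3·(7−23)≡4=e; k(10)→3·(10−23)≡13=n; m(12)→3·(12−23)≡19=t (all mod 26).

torment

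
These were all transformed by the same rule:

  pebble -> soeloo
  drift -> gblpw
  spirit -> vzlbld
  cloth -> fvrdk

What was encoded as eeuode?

Shifts by position in pebble: pos 0: p→s (+3), pos 1: e→o (+10), pos 2: b→e (+3), pos 3: b→l (+10) — repeating every 2. A repeating key of period 2 is used — shifts +3, +10 over and over.
Decoding eeuode: e−3=b, e−10=u, u−3=r, o−10=e, d−3=a, e−10=u.

bureau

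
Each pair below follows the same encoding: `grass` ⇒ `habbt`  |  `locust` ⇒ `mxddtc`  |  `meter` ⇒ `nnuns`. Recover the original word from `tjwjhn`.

savage

The shifts repeat in a cycle of length 2: positions 0,1,… shift by +1, +9, then the pattern repeats.
Undoing it on tjwjhn: t−1=s, j−9=a, w−1=v, j−9=a, h−1=g, n−9=e.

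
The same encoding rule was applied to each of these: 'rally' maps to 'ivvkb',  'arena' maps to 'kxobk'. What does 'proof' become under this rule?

pyybz

The output letters match the input read backwards, each shifted +10: rally reversed is yllar. Read the word backwards and shift each letter +10.
For proof: reverse → foorp; then shift: f+10=p, o+10=y, o+10=y, r+10=b, p+10=z.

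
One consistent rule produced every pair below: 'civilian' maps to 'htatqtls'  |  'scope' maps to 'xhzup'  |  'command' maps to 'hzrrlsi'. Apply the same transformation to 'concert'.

hzshpwy

The shift depends on letter class: consonant c→h is +5, but vowel i→t is +11. The rule splits by letter class: vowels +11, consonants +5.
For concert: c(cons)+5=h, o(vowel)+11=z, n(cons)+5=s, c(cons)+5=h, e(vowel)+11=p, r(cons)+5=w, t(cons)+5=y.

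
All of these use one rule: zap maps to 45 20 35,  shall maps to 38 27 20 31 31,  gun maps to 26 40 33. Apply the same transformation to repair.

Each letter is replaced by its alphabet position (a=1..z=26) + 19.
Applying it to repair: r=18→37, e=5→24, p=16→35, a=1→20, i=9→28, r=18→37.

37 24 35 20 28 37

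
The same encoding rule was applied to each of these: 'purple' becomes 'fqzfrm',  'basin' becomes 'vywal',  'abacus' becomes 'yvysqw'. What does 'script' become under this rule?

wszaft

p(15)→f(5) and u(20)→q(16) fit y≡23x+24 (mod 26); the inverse of 23 mod 26 is 17. Treating letters as 0–25, the rule is x ↦ 23x + 24 (mod 26).
Applying it to script: s(18)→23·18+24≡22=w; c(2)→23·2+24≡18=s; r(17)→23·17+24≡25=z; i(8)→23·8+24≡0=a; p(15)→23·15+24≡5=f; t(19)→23·19+24≡19=t (all mod 26).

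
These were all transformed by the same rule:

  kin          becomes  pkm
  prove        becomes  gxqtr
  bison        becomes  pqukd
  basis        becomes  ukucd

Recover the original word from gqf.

doe

The output letters match the input read backwards, each shifted +2: kin reversed is nik. Two steps: reverse the string, then apply a Caesar shift of +2.
Reversing it on gqf: shift back: g−2=e, q−2=o, f−2=d → eod; then reverse → doe.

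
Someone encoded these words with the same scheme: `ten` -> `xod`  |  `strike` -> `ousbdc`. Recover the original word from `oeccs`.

issue

The output letters match the input read backwards, each shifted +10: ten reversed is net. The word is reversed, then every letter is shifted forward by 10.
Undoing it on oeccs: shift back: o−10=e, e−10=u, c−10=s, c−10=s, s−10=i → eussi; then reverse → issue.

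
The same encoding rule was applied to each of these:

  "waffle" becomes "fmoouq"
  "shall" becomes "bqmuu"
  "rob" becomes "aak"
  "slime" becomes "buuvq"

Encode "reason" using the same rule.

aqmbaw

The shift depends on letter class: consonant w→f is +9, but vowel a→m is +12. The rule splits by letter class: vowels +12, consonants +9.
On reason: r(cons)+9=a, e(vowel)+12=q, a(vowel)+12=m, s(cons)+9=b, o(vowel)+12=a, n(cons)+9=w.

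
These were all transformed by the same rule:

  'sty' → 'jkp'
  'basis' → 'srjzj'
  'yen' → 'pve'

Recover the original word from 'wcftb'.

flock

Compare letters: s→j is +17, t→k is +17, y→p is +17 — a constant shift. Every letter moves 17 places later in the alphabet, wrapping around z→a.
Undoing it on wcftb: w−17=f, c−17=l, f−17=o, t−17=c, b−17=k.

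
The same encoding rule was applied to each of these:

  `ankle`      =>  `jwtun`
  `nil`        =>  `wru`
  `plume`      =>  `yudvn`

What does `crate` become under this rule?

lajcn

Compare letters: a→j is +9, n→w is +9, k→t is +9 — a constant shift. Every letter moves 9 places later in the alphabet, wrapping around z→a.
For crate: c+9=l, r+9=a, a+9=j, t+9=c, e+9=n.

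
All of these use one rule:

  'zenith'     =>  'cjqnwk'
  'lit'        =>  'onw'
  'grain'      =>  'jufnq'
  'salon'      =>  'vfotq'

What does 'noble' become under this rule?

The shift depends on letter class: consonant z→c is +3, but vowel e→j is +5. Two shifts are in play — +5 for a/e/i/o/u, +3 for every other letter.
For noble: n(cons)+3=q, o(vowel)+5=t, b(cons)+3=e, l(cons)+3=o, e(vowel)+5=j.

qteoj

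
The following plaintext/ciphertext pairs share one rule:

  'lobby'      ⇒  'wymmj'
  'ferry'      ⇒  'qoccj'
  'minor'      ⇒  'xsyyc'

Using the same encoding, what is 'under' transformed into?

The shift depends on letter class: consonant l→w is +11, but vowel o→y is +10. The rule splits by letter class: vowels +10, consonants +11.
On under: u(vowel)+10=e, n(cons)+11=y, d(cons)+11=o, e(vowel)+10=o, r(cons)+11=c.

eyooc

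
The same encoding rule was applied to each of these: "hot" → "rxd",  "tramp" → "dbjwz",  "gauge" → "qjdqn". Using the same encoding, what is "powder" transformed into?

zxgnnb

The shift depends on letter class: consonant h→r is +10, but vowel o→x is +9. The rule splits by letter class: vowels +9, consonants +10.
For powder: p(cons)+10=z, o(vowel)+9=x, w(cons)+10=g, d(cons)+10=n, e(vowel)+9=n, r(cons)+10=b.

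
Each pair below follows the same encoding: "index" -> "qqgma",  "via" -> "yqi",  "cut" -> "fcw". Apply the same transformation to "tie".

wqm

The shift depends on letter class: consonant n→q is +3, but vowel i→q is +8. Two shifts are in play — +8 for a/e/i/o/u, +3 for every other letter.
On tie: t(cons)+3=w, i(vowel)+8=q, e(vowel)+8=m.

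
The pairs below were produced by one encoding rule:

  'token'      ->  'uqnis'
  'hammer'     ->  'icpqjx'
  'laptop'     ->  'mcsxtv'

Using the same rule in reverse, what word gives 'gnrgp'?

In token: t→u is +1, o→q is +2, k→n is +3, e→i is +4 — the shift increases by 1 each position. Letter i (0-indexed) is shifted by i+1, so successive shifts are 1, 2, 3, ….
Reversing it on gnrgp: g−1=f, n−2=l, r−3=o, g−4=c, p−5=k.

flock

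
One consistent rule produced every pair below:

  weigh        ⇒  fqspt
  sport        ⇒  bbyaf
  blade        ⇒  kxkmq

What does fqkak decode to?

Shifts by position in weigh: pos 0: w→f (+9), pos 1: e→q (+12), pos 2: i→s (+10), pos 3: g→p (+9), pos 4: h→t (+12) — repeating every 3. A repeating key of period 3 is used — shifts +9, +12, +10 over and over.
Reversing it on fqkak: f−9=w, q−12=e, k−10=a, a−9=r, k−12=y.

weary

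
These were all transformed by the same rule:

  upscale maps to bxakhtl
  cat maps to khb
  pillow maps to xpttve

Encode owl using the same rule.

vet

The shift depends on letter class: consonant p→x is +8, but vowel u→b is +7. The rule splits by letter class: vowels +7, consonants +8.
Applying it to owl: o(vowel)+7=v, w(cons)+8=e, l(cons)+8=t.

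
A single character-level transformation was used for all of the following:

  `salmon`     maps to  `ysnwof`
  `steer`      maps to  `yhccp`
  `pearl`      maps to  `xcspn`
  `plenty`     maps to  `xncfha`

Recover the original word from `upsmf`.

s(18)→y(24) and a(0)→s(18) fit y≡9x+18 (mod 26); the inverse of 9 mod 26 is 3. This is an affine cipher: with a=0,…,z=25, each position x becomes (9x+18) mod 26.
Undoing it on upsmf: u(20)→3·(20−18)≡6=g; p(15)→3·(15−18)≡17=r; s(18)→3·(18−18)≡0=a; m(12)→3·(12−18)≡8=i; f(5)→3·(5−18)≡13=n (all mod 26).

grain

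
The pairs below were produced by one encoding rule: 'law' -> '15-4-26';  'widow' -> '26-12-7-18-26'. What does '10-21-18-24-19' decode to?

group

l is letter #12 and maps to 15: an offset of 3. The number is (letter's place in the alphabet, a=1) + 3.
Reversing it on 10-21-18-24-19: 10→(10−3)÷1=7=g, 21→(21−3)÷1=18=r, 18→(18−3)÷1=15=o, 24→(24−3)÷1=21=u, 19→(19−3)÷1=16=p.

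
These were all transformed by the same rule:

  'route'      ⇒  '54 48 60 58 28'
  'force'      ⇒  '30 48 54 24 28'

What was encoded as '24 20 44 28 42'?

r(#18)→54 and o(#15)→48: differences scale by 2, so n = 2·pos + 18. The formula is n = 2×(alphabet index, a=1) + 18.
Decoding 24 20 44 28 42: 24→(24−18)÷2=3=c, 20→(20−18)÷2=1=a, 44→(44−18)÷2=13=m, 28→(28−18)÷2=5=e, 42→(42−18)÷2=12=l.

camel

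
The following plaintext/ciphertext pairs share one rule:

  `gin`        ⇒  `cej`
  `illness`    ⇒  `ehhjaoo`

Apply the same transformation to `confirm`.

It's a constant shift of +22 (ROT22).
Applying it to confirm: c+22=y, o+22=k, n+22=j, f+22=b, i+22=e, r+22=n, m+22=i.

ykjbeni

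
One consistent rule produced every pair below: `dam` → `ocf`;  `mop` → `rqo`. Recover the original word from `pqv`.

The output letters match the input read backwards, each shifted +2: dam reversed is mad. The word is reversed, then every letter is shifted forward by 2.
Reversing it on pqv: shift back: p−2=n, q−2=o, v−2=t → not; then reverse → ton.

ton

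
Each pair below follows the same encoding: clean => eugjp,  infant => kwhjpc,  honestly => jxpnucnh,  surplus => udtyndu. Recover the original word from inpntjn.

general

It's a Vigenère-style cipher with numeric key [2,9]: position i shifts by key[i mod 2].
Undoing it on inpntjn: i−2=g, n−9=e, p−2=n, n−9=e, t−2=r, j−9=a, n−2=l.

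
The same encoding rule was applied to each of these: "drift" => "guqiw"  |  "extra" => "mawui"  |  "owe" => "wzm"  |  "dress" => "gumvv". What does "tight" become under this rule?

wqjkw

The shift depends on letter class: consonant d→g is +3, but vowel i→q is +8. The rule splits by letter class: vowels +8, consonants +3.
For tight: t(cons)+3=w, i(vowel)+8=q, g(cons)+3=j, h(cons)+3=k, t(cons)+3=w.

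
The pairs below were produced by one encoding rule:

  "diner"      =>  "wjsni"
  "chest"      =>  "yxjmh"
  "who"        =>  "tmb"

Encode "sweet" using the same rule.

yjjbx

The output letters match the input read backwards, each shifted +5: diner reversed is renid. Two steps: reverse the string, then apply a Caesar shift of +5.
For sweet: reverse → teews; then shift: t+5=y, e+5=j, e+5=j, w+5=b, s+5=x.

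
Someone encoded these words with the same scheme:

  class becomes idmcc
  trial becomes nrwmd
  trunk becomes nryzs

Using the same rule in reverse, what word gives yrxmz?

Treating letters as 0–25, the rule is x ↦ 11x + 12 (mod 26).
Decoding yrxmz: y(24)→19·(24−12)≡20=u; r(17)→19·(17−12)≡17=r; x(23)→19·(23−12)≡1=b; m(12)→19·(12−12)≡0=a; z(25)→19·(25−12)≡13=n (all mod 26).

urban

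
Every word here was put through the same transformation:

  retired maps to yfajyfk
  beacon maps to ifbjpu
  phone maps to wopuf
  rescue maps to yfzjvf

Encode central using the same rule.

The shift depends on letter class: consonant r→y is +7, but vowel e→f is +1. The rule splits by letter class: vowels +1, consonants +7.
Applying it to central: c(cons)+7=j, e(vowel)+1=f, n(cons)+7=u, t(cons)+7=a, r(cons)+7=y, a(vowel)+1=b, l(cons)+7=s.

jfuaybs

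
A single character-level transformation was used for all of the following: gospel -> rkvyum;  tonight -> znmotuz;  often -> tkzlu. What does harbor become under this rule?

xuhxgn

The output letters match the input read backwards, each shifted +6: gospel reversed is lepsog. Two steps: reverse the string, then apply a Caesar shift of +6.
For harbor: reverse → robrah; then shift: r+6=x, o+6=u, b+6=h, r+6=x, a+6=g, h+6=n.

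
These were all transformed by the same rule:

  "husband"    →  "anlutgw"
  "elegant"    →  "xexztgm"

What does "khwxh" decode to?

rodeo

Compare letters: h→a is +19, u→n is +19, s→l is +19 — a constant shift. Every letter moves 19 places later in the alphabet, wrapping around z→a.
Decoding khwxh: k−19=r, h−19=o, w−19=d, x−19=e, h−19=o.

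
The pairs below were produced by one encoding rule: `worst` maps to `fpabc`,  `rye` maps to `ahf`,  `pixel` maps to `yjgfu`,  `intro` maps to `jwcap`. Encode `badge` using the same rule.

The shift depends on letter class: consonant w→f is +9, but vowel o→p is +1. Two shifts are in play — +1 for a/e/i/o/u, +9 for every other letter.
Applying it to badge: b(cons)+9=k, a(vowel)+1=b, d(cons)+9=m, g(cons)+9=p, e(vowel)+1=f.

kbmpf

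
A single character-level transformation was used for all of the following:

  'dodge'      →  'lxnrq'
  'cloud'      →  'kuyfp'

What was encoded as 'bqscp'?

third

Letter i (0-indexed) is shifted by i+8, so successive shifts are 8, 9, 10, ….
Reversing it on bqscp: b−8=t, q−9=h, s−10=i, c−11=r, p−12=d.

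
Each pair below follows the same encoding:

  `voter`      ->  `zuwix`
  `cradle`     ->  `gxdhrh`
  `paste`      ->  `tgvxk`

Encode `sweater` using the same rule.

wchezhv

Shifts by position in voter: pos 0: v→z (+4), pos 1: o→u (+6), pos 2: t→w (+3), pos 3: e→i (+4), pos 4: r→x (+6) — repeating every 3. A repeating key of period 3 is used — shifts +4, +6, +3 over and over.
For sweater: s+4=w, w+6=c, e+3=h, a+4=e, t+6=z, e+3=h, r+4=v.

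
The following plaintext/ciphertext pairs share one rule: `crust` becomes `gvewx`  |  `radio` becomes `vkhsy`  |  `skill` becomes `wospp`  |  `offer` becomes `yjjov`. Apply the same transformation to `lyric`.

Vowels shift forward by 10 and consonants shift forward by 4.
On lyric: l(cons)+4=p, y(cons)+4=c, r(cons)+4=v, i(vowel)+10=s, c(cons)+4=g.

pcvsg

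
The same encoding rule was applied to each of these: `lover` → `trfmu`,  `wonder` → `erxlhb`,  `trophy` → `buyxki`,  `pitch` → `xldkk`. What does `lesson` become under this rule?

thcarx

Shifts by position in lover: pos 0: l→t (+8), pos 1: o→r (+3), pos 2: v→f (+10), pos 3: e→m (+8), pos 4: r→u (+3) — repeating every 3. It's a Vigenère-style cipher with numeric key [8,3,10]: position i shifts by key[i mod 3].
For lesson: l+8=t, e+3=h, s+10=c, s+8=a, o+3=r, n+10=x.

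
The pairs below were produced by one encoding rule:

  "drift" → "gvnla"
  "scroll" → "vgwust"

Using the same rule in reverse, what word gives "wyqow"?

tulip

In drift: d→g is +3, r→v is +4, i→n is +5, f→l is +6 — the shift increases by 1 each position. The shift increases by 1 at each position, starting from +3: 3, 4, 5, ….
Reversing it on wyqow: w−3=t, y−4=u, q−5=l, o−6=i, w−7=p.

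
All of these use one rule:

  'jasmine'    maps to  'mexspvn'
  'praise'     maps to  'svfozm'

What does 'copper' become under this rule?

fsuvlz

In jasmine: j→m is +3, a→e is +4, s→x is +5, m→s is +6 — the shift increases by 1 each position. Letter i (0-indexed) is shifted by i+3, so successive shifts are 3, 4, 5, ….
On copper: c+3=f, o+4=s, p+5=u, p+6=v, e+7=l, r+8=z.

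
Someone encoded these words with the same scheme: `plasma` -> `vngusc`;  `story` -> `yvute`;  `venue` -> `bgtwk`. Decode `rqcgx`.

lower

Shifts by position in plasma: pos 0: p→v (+6), pos 1: l→n (+2), pos 2: a→g (+6), pos 3: s→u (+2) — repeating every 2. The shifts repeat in a cycle of length 2: positions 0,1,… shift by +6, +2, then the pattern repeats.
Decoding rqcgx: r−6=l, q−2=o, c−6=w, g−2=e, x−6=r.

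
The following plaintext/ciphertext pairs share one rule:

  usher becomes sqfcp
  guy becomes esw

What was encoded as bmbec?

Compare letters: u→s is +24, s→q is +24, h→f is +24 — a constant shift. This is a Caesar cipher with shift 24.
Decoding bmbec: b−24=d, m−24=o, b−24=d, e−24=g, c−24=e.

dodge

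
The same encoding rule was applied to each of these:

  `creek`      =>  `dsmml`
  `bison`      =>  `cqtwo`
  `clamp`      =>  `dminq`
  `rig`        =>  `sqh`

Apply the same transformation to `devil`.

emwqm

Vowels shift forward by 8 and consonants shift forward by 1.
Applying it to devil: d(cons)+1=e, e(vowel)+8=m, v(cons)+1=w, i(vowel)+8=q, l(cons)+1=m.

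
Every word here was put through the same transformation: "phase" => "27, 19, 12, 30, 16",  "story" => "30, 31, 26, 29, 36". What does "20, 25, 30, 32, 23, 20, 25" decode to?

insulin

p is letter #16 and maps to 27: an offset of 11. The number is (letter's place in the alphabet, a=1) + 11.
Undoing it on 20, 25, 30, 32, 23, 20, 25: 20→(20−11)÷1=9=i, 25→(25−11)÷1=14=n, 30→(30−11)÷1=19=s, 32→(32−11)÷1=21=u, 23→(23−11)÷1=12=l, 20→(20−11)÷1=9=i, 25→(25−11)÷1=14=n.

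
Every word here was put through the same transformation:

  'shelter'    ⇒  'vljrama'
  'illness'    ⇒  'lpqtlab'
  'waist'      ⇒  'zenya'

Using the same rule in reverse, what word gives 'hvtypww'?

erosion

In shelter: s→v is +3, h→l is +4, e→j is +5, l→r is +6 — the shift increases by 1 each position. Letter i (0-indexed) is shifted by i+3, so successive shifts are 3, 4, 5, ….
Undoing it on hvtypww: h−3=e, v−4=r, t−5=o, y−6=s, p−7=i, w−8=o, w−9=n.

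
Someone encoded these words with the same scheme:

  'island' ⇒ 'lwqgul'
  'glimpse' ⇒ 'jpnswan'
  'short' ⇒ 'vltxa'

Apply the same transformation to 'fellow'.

In island: i→l is +3, s→w is +4, l→q is +5, a→g is +6 — the shift increases by 1 each position. Each letter shifts forward by (position + 3), i.e. 3, 4, 5, … — the shift grows by one for each successive letter.
On fellow: f+3=i, e+4=i, l+5=q, l+6=r, o+7=v, w+8=e.

iiqrve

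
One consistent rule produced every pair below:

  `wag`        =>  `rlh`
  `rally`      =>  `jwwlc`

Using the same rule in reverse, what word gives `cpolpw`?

leader

The output letters match the input read backwards, each shifted +11: wag reversed is gaw. Read the word backwards and shift each letter +11.
Undoing it on cpolpw: shift back: c−11=r, p−11=e, o−11=d, l−11=a, p−11=e, w−11=l → redael; then reverse → leader.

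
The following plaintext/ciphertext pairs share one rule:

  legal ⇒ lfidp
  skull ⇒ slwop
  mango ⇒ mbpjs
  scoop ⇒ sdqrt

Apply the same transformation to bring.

bskqk

In legal: l→l is +0, e→f is +1, g→i is +2, a→d is +3 — the shift increases by 1 each position. The shift increases by 1 at each position, starting from +0: 0, 1, 2, ….
For bring: b+0=b, r+1=s, i+2=k, n+3=q, g+4=k.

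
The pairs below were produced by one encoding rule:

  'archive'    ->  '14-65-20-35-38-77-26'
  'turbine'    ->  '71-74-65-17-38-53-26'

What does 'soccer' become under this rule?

a(#1)→14 and r(#18)→65: differences scale by 3, so n = 3·pos + 11. The formula is n = 3×(alphabet index, a=1) + 11.
On soccer: s=19→68, o=15→56, c=3→20, c=3→20, e=5→26, r=18→65.

68-56-20-20-26-65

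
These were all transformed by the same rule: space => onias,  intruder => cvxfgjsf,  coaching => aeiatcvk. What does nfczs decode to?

prize

s(18)→o(14) and p(15)→n(13) fit y≡9x+8 (mod 26); the inverse of 9 mod 26 is 3. Each letter's alphabet position (a=0..z=25) is mapped through 9·x+8 mod 26 — an affine cipher.
Decoding nfczs: n(13)→3·(13−8)≡15=p; f(5)→3·(5−8)≡17=r; c(2)→3·(2−8)≡8=i; z(25)→3·(25−8)≡25=z; s(18)→3·(18−8)≡4=e (all mod 26).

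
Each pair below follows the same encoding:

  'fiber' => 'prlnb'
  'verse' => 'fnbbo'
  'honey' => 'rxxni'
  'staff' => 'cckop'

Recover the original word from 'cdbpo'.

Shifts by position in fiber: pos 0: f→p (+10), pos 1: i→r (+9), pos 2: b→l (+10), pos 3: e→n (+9) — repeating every 2. It's a Vigenère-style cipher with numeric key [10,9]: position i shifts by key[i mod 2].
Undoing it on cdbpo: c−10=s, d−9=u, b−10=r, p−9=g, o−10=e.

surge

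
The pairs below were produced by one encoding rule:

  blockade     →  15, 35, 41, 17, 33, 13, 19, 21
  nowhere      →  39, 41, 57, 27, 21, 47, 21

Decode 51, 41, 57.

tow

The formula is n = 2×(alphabet index, a=1) + 11.
Undoing it on 51, 41, 57: 51→(51−11)÷2=20=t, 41→(41−11)÷2=15=o, 57→(57−11)÷2=23=w.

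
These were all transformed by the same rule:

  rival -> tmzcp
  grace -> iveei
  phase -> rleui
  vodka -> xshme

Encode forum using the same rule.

Shifts by position in rival: pos 0: r→t (+2), pos 1: i→m (+4), pos 2: v→z (+4), pos 3: a→c (+2), pos 4: l→p (+4) — repeating every 3. The shifts repeat in a cycle of length 3: positions 0,1,… shift by +2, +4, +4, then the pattern repeats.
On forum: f+2=h, o+4=s, r+4=v, u+2=w, m+4=q.

hsvwq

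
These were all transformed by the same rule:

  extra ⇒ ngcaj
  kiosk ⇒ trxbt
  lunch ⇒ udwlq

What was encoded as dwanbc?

unrest

Each letter is shifted forward by 9 in the alphabet (a Caesar shift of +9).
Decoding dwanbc: d−9=u, w−9=n, a−9=r, n−9=e, b−9=s, c−9=t.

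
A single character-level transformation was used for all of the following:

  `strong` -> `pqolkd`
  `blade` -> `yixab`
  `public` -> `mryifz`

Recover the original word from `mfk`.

Compare letters: s→p is +23, t→q is +23, r→o is +23 — a constant shift. Each letter is shifted forward by 23 in the alphabet (a Caesar shift of +23).
Decoding mfk: m−23=p, f−23=i, k−23=n.

pin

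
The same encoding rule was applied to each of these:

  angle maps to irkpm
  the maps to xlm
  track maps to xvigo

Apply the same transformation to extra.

The shift depends on letter class: consonant n→r is +4, but vowel a→i is +8. Vowels shift forward by 8 and consonants shift forward by 4.
For extra: e(vowel)+8=m, x(cons)+4=b, t(cons)+4=x, r(cons)+4=v, a(vowel)+8=i.

mbxvi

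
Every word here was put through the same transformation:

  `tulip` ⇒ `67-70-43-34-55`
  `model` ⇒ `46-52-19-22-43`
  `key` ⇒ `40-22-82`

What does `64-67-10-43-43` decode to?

t(#20)→67 and u(#21)→70: differences scale by 3, so n = 3·pos + 7. With a=1..z=26, the number is 3·pos + 7.
Undoing it on 64-67-10-43-43: 64→(64−7)÷3=19=s, 67→(67−7)÷3=20=t, 10→(10−7)÷3=1=a, 43→(43−7)÷3=12=l, 43→(43−7)÷3=12=l.

stall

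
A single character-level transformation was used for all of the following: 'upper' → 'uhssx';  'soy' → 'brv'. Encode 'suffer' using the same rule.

Read the word backwards and shift each letter +3.
On suffer: reverse → reffus; then shift: r+3=u, e+3=h, f+3=i, f+3=i, u+3=x, s+3=v.

uhiixv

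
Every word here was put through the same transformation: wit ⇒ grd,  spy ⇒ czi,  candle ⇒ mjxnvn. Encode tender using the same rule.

The shift depends on letter class: consonant w→g is +10, but vowel i→r is +9. The rule splits by letter class: vowels +9, consonants +10.
For tender: t(cons)+10=d, e(vowel)+9=n, n(cons)+10=x, d(cons)+10=n, e(vowel)+9=n, r(cons)+10=b.

dnxnnb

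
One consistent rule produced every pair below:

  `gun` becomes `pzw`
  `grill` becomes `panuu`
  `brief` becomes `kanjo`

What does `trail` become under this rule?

cafnu

The shift depends on letter class: consonant g→p is +9, but vowel u→z is +5. The rule splits by letter class: vowels +5, consonants +9.
For trail: t(cons)+9=c, r(cons)+9=a, a(vowel)+5=f, i(vowel)+5=n, l(cons)+9=u.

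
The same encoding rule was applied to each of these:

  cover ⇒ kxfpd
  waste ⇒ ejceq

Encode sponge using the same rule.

In cover: c→k is +8, o→x is +9, v→f is +10, e→p is +11 — the shift increases by 1 each position. Each letter shifts forward by (position + 8), i.e. 8, 9, 10, … — the shift grows by one for each successive letter.
On sponge: s+8=a, p+9=y, o+10=y, n+11=y, g+12=s, e+13=r.

ayyysr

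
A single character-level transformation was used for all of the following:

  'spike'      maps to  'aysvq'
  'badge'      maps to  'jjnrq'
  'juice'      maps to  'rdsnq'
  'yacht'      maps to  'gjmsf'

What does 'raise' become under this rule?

In spike: s→a is +8, p→y is +9, i→s is +10, k→v is +11 — the shift increases by 1 each position. The shift increases by 1 at each position, starting from +8: 8, 9, 10, ….
For raise: r+8=z, a+9=j, i+10=s, s+11=d, e+12=q.

zjsdq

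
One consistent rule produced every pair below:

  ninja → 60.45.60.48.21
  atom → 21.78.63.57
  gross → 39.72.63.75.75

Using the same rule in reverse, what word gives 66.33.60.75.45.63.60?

The formula is n = 3×(alphabet index, a=1) + 18.
Undoing it on 66.33.60.75.45.63.60: 66→(66−18)÷3=16=p, 33→(33−18)÷3=5=e, 60→(60−18)÷3=14=n, 75→(75−18)÷3=19=s, 45→(45−18)÷3=9=i, 63→(63−18)÷3=15=o, 60→(60−18)÷3=14=n.

pension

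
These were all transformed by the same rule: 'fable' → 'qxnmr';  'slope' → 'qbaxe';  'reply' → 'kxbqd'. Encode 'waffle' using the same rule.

The word is reversed, then every letter is shifted forward by 12.
Applying it to waffle: reverse → elffaw; then shift: e+12=q, l+12=x, f+12=r, f+12=r, a+12=m, w+12=i.

qxrrmi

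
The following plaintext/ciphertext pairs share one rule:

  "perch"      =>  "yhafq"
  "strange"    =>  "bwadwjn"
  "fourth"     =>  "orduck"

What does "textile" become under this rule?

chgwron

Shifts by position in perch: pos 0: p→y (+9), pos 1: e→h (+3), pos 2: r→a (+9), pos 3: c→f (+3) — repeating every 2. The shifts repeat in a cycle of length 2: positions 0,1,… shift by +9, +3, then the pattern repeats.
Applying it to textile: t+9=c, e+3=h, x+9=g, t+3=w, i+9=r, l+3=o, e+9=n.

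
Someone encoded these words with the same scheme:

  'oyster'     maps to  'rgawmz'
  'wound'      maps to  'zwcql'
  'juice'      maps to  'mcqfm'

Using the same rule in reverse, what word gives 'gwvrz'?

A repeating key of period 3 is used — shifts +3, +8, +8 over and over.
Decoding gwvrz: g−3=d, w−8=o, v−8=n, r−3=o, z−8=r.

donor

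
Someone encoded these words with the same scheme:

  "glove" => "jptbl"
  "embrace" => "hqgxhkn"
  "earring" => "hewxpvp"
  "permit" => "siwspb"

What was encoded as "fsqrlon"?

In glove: g→j is +3, l→p is +4, o→t is +5, v→b is +6 — the shift increases by 1 each position. Letter i (0-indexed) is shifted by i+3, so successive shifts are 3, 4, 5, ….
Reversing it on fsqrlon: f−3=c, s−4=o, q−5=l, r−6=l, l−7=e, o−8=g, n−9=e.

college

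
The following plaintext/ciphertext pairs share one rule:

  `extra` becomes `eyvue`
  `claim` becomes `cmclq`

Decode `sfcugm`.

In extra: e→e is +0, x→y is +1, t→v is +2, r→u is +3 — the shift increases by 1 each position. Each letter shifts forward by its position index (0, 1, 2, …) — the shift grows by one for each successive letter.
Decoding sfcugm: s−0=s, f−1=e, c−2=a, u−3=r, g−4=c, m−5=h.

search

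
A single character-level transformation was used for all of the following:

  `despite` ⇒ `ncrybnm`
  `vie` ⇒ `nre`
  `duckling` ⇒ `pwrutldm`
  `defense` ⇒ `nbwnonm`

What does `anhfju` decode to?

lawyer

The output letters match the input read backwards, each shifted +9: despite reversed is etipsed. The word is reversed, then every letter is shifted forward by 9.
Undoing it on anhfju: shift back: a−9=r, n−9=e, h−9=y, f−9=w, j−9=a, u−9=l → reywal; then reverse → lawyer.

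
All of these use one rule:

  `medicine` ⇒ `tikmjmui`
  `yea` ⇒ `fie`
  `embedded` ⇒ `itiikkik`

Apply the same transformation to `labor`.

The shift depends on letter class: consonant m→t is +7, but vowel e→i is +4. The rule splits by letter class: vowels +4, consonants +7.
Applying it to labor: l(cons)+7=s, a(vowel)+4=e, b(cons)+7=i, o(vowel)+4=s, r(cons)+7=y.

seisy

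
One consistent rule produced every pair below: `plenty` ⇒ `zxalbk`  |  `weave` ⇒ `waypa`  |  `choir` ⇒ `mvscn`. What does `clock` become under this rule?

Treating letters as 0–25, the rule is x ↦ 7x + 24 (mod 26).
For clock: c(2)→7·2+24≡12=m; l(11)→7·11+24≡23=x; o(14)→7·14+24≡18=s; c(2)→7·2+24≡12=m; k(10)→7·10+24≡16=q (all mod 26).

mxsmq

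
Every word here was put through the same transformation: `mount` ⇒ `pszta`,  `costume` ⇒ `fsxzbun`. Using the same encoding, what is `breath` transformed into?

evjgap

In mount: m→p is +3, o→s is +4, u→z is +5, n→t is +6 — the shift increases by 1 each position. The shift increases by 1 at each position, starting from +3: 3, 4, 5, ….
On breath: b+3=e, r+4=v, e+5=j, a+6=g, t+7=a, h+8=p.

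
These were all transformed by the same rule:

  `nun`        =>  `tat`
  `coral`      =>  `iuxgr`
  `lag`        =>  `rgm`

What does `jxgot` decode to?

drain

Compare letters: n→t is +6, u→a is +6, n→t is +6 — a constant shift. It's a constant shift of +6 (ROT6).
Decoding jxgot: j−6=d, x−6=r, g−6=a, o−6=i, t−6=n.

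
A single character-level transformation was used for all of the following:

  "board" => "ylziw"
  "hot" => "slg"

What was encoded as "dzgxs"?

Each letter is replaced by its mirror in the alphabet: a↔z, b↔y, c↔x, and so on (the Atbash cipher).
Reversing it on dzgxs: d↔w, z↔a, g↔t, x↔c, s↔h.

watch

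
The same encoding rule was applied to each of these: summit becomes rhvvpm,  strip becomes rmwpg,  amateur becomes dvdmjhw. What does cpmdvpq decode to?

Treating letters as 0–25, the rule is x ↦ 21x + 3 (mod 26).
Undoing it on cpmdvpq: c(2)→5·(2−3)≡21=v; p(15)→5·(15−3)≡8=i; m(12)→5·(12−3)≡19=t; d(3)→5·(3−3)≡0=a; v(21)→5·(21−3)≡12=m; p(15)→5·(15−3)≡8=i; q(16)→5·(16−3)≡13=n (all mod 26).

vitamin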